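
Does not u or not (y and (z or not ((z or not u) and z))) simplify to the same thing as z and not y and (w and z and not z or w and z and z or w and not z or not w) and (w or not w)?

No

E1: not u or not (y and (z or not ((z or not u) and z)))
    = not u or not (y and (z or not z))   [absorption]
    = not u or not y   [complement / identity]
E2: z and not y and (w and z and not z or w and z and z or w and not z or not w) and (w or not w)
    = z and not y and (w and z and not z or w and z and z or w and not z or not w)   [complement / identity]
    = z and not y and (w and z or w and not z or not w)   [distribution]
    = z and not y and (w or not w)   [distribution]
    = z and not y   [complement / identity]
These differ: at u=0, w=0, y=1, z=0, E1 = 1 but E2 = 0.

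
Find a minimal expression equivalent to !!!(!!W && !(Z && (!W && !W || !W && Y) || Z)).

!!!(!!W && !(Z && (!W && !W || !W && Y) || Z))
= !!!(!!W && !(Z && !W && (!W || Y) || Z))   — distribution
= !!!(!!W && !(Z && !W || Z))   — absorption
= !!(!W || Z && !W || Z)   — De Morgan
= !!(!W || Z)   — absorption
= !W || Z   — double negation

!W || Z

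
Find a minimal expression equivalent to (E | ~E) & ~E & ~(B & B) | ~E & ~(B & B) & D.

(E | ~E) & ~E & ~(B & B) | ~E & ~(B & B) & D
= ~E & ~(B & B) | ~E & ~(B & B) & D   [complement / identity]
= ~E & ~(B & B)   [absorption]
= ~E & ~B   [idempotence]

~E & ~B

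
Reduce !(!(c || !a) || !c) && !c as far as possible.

false

!(!(c || !a) || !c) && !c
= (c || !a) && c && !c   (De Morgan)
= c && !c   (absorption)
= false   (complement)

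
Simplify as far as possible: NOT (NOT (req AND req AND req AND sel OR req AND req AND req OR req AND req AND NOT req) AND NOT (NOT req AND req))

req

NOT (NOT (req AND req AND req AND sel OR req AND req AND req OR req AND req AND NOT req) AND NOT (NOT req AND req))
= NOT (NOT (req AND req AND req OR req AND req AND NOT req) AND NOT (NOT req AND req))   (absorption)
= NOT (NOT (req AND req) AND NOT (NOT req AND req))   (distribution)
= req AND req OR NOT req AND req   (De Morgan)
= req   (distribution)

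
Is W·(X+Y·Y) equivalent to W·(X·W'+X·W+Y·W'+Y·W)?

E1: W·(X+Y·Y)
    = W·(X+Y)
E2: W·(X·W'+X·W+Y·W'+Y·W)
    = W·(X·W'+X·W+Y)
    = W·(X+Y)
Both reduce to W·(X+Y), so they are equivalent.

Yes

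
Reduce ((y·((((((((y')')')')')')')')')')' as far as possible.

0

((y·((((((((y')')')')')')')')')')'
= y·((((((((y')')')')')')')')'   (double negation)
= y·((((((y')')')')')')'   (double negation)
= y·((((y')')')')'   (double negation)
= y·((y')')'   (double negation)
= y·y'   (double negation)
= 0   (complement)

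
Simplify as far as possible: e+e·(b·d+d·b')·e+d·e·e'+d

e+e·(b·d+d·b')·e+d·e·e'+d
= e+e·d·e+d·e·e'+d
= e+d·e+d
= e+d

e+d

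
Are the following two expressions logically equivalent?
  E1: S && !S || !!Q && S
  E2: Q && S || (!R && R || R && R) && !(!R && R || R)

E1: S && !S || !!Q && S
    = !!Q && S   [complement / identity]
    = Q && S   [double negation]
E2: Q && S || (!R && R || R && R) && !(!R && R || R)
    = Q && S || (!R && R || R && R) && !R   [complement / identity]
    = Q && S || R && !R   [distribution]
    = Q && S   [complement / identity]
Both reduce to Q && S, so they are equivalent.

Yes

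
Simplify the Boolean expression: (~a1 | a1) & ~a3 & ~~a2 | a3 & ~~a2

a2

(~a1 | a1) & ~a3 & ~~a2 | a3 & ~~a2
= ~a3 & ~~a2 | a3 & ~~a2   — complement / identity
= ~~a2   — distribution
= a2   — double negation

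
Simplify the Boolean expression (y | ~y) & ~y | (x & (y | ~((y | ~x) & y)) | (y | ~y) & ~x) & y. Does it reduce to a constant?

(y | ~y) & ~y | (x & (y | ~((y | ~x) & y)) | (y | ~y) & ~x) & y
= (y | ~y) & ~y | (x & (y | ~y) | (y | ~y) & ~x) & y
= (y | ~y) & ~y | (y | ~y) & y
= y | ~y
= 1

1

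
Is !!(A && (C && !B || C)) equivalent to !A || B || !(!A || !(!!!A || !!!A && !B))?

No

E1: !!(A && (C && !B || C))
    = !!(A && C)   — absorption
    = A && C   — double negation
E2: !A || B || !(!A || !(!!!A || !!!A && !B))
    = !A || B || !(!A || !!!!A)   — absorption
    = !A || B || A && !!!A   — De Morgan
    = !A || B || A && !A   — double negation
    = !A || B   — complement / identity
These differ: at A=0, B=1, C=0, E1 = 0 but E2 = 1.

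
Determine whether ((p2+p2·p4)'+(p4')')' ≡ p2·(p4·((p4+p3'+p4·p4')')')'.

Yes

E1: ((p2+p2·p4)'+(p4')')'
    = (p2+p2·p4)·p4'   [De Morgan]
    = p2·p4'   [absorption]
E2: p2·(p4·((p4+p3'+p4·p4')')')'
    = p2·(p4·(p4+p3'+p4·p4'))'   [double negation]
    = p2·(p4·(p4+p3'))'   [complement / identity]
    = p2·p4'   [absorption]
Both reduce to p2·p4', so they are equivalent.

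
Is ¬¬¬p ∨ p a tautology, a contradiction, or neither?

tautology

¬¬¬p ∨ p
= ¬p ∨ p   — double negation
= True   — complement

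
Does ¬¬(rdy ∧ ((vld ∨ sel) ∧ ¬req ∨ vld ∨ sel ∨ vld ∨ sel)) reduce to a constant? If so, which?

no

¬¬(rdy ∧ ((vld ∨ sel) ∧ ¬req ∨ vld ∨ sel ∨ vld ∨ sel))
= ¬¬(rdy ∧ (vld ∨ sel ∨ vld ∨ sel))   (absorption)
= rdy ∧ (vld ∨ sel ∨ vld ∨ sel)   (double negation)
= rdy ∧ (vld ∨ sel)   (idempotence)
This depends on rdy, sel, vld, so it is not a constant.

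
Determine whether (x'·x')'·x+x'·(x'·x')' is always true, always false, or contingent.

contingent

(x'·x')'·x+x'·(x'·x')'
= (x'·x')'   (distribution)
= x+x   (De Morgan)
= x   (idempotence)
This depends on x, so it is not a constant.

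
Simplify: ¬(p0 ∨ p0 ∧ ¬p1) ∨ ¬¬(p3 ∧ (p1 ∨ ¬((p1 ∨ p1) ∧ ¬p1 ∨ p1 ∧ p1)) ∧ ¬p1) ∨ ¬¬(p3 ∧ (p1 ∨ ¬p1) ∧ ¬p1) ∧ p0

¬(p0 ∨ p0 ∧ ¬p1) ∨ ¬¬(p3 ∧ (p1 ∨ ¬((p1 ∨ p1) ∧ ¬p1 ∨ p1 ∧ p1)) ∧ ¬p1) ∨ ¬¬(p3 ∧ (p1 ∨ ¬p1) ∧ ¬p1) ∧ p0
= ¬p0 ∨ ¬¬(p3 ∧ (p1 ∨ ¬((p1 ∨ p1) ∧ ¬p1 ∨ p1 ∧ p1)) ∧ ¬p1) ∨ ¬¬(p3 ∧ (p1 ∨ ¬p1) ∧ ¬p1) ∧ p0   [absorption]
= ¬p0 ∨ ¬¬(p3 ∧ (p1 ∨ ¬(p1 ∧ ¬p1 ∨ p1 ∧ p1)) ∧ ¬p1) ∨ ¬¬(p3 ∧ (p1 ∨ ¬p1) ∧ ¬p1) ∧ p0   [idempotence]
= ¬p0 ∨ ¬¬(p3 ∧ (p1 ∨ ¬p1) ∧ ¬p1) ∨ ¬¬(p3 ∧ (p1 ∨ ¬p1) ∧ ¬p1) ∧ p0   [distribution]
= ¬p0 ∨ ¬¬(p3 ∧ (p1 ∨ ¬p1) ∧ ¬p1)   [absorption]
= ¬p0 ∨ p3 ∧ (p1 ∨ ¬p1) ∧ ¬p1   [double negation]
= ¬p0 ∨ p3 ∧ ¬p1   [complement / identity]

¬p0 ∨ p3 ∧ ¬p1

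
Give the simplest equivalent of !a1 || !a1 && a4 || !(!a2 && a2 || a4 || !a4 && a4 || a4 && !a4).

!a1 || !a4

!a1 || !a1 && a4 || !(!a2 && a2 || a4 || !a4 && a4 || a4 && !a4)
= !a1 || !a1 && a4 || !(a4 || !a4 && a4 || a4 && !a4)   (complement / identity)
= !a1 || !a1 && a4 || !(a4 || a4 && !a4)   (complement / identity)
= !a1 || !(a4 || a4 && !a4)   (absorption)
= !a1 || !a4   (complement / identity)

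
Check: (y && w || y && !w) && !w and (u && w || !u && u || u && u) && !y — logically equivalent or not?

No

E1: (y && w || y && !w) && !w
    = y && !w
E2: (u && w || !u && u || u && u) && !y
    = (u && w || u) && !y
    = u && !y
These differ: at u=1, w=0, y=1, E1 = 1 but E2 = 0.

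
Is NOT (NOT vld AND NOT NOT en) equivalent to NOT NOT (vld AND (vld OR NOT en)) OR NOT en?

E1: NOT (NOT vld AND NOT NOT en)
    = vld OR NOT en
E2: NOT NOT (vld AND (vld OR NOT en)) OR NOT en
    = vld AND (vld OR NOT en) OR NOT en
    = vld OR NOT en
Both reduce to vld OR NOT en, so they are equivalent.

Yes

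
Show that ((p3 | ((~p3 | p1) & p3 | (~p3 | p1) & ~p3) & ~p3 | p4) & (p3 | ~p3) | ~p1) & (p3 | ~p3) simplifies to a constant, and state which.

1

((p3 | ((~p3 | p1) & p3 | (~p3 | p1) & ~p3) & ~p3 | p4) & (p3 | ~p3) | ~p1) & (p3 | ~p3)
= ((p3 | (~p3 | p1) & ~p3 | p4) & (p3 | ~p3) | ~p1) & (p3 | ~p3)   (distribution)
= ((p3 | ~p3 | p4) & (p3 | ~p3) | ~p1) & (p3 | ~p3)   (absorption)
= (p3 | ~p3 | ~p1) & (p3 | ~p3)   (absorption)
= p3 | ~p3   (absorption)
= 1   (complement)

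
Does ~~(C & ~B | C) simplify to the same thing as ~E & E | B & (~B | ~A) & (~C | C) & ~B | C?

E1: ~~(C & ~B | C)
    = ~~C   (absorption)
    = C   (double negation)
E2: ~E & E | B & (~B | ~A) & (~C | C) & ~B | C
    = ~E & E | B & (~B | ~A) & ~B | C   (complement / identity)
    = ~E & E | B & ~B | C   (absorption)
    = ~E & E | C   (complement / identity)
    = C   (complement / identity)
Both reduce to C, so they are equivalent.

Yes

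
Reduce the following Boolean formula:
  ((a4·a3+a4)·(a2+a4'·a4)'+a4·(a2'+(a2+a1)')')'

((a4·a3+a4)·(a2+a4'·a4)'+a4·(a2'+(a2+a1)')')'
= ((a4·a3+a4)·(a2+a4'·a4)'+a4·a2·(a2+a1))'   (De Morgan)
= ((a4·a3+a4)·a2'+a4·a2·(a2+a1))'   (complement / identity)
= (a4·a2'+a4·a2·(a2+a1))'   (absorption)
= (a4·a2'+a4·a2)'   (absorption)
= a4'   (distribution)

a4'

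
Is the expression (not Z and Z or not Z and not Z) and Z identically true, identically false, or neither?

(not Z and Z or not Z and not Z) and Z
= not Z and Z
= False

identically false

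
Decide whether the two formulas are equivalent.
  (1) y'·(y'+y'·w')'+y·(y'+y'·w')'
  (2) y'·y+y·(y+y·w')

E1: y'·(y'+y'·w')'+y·(y'+y'·w')'
    = (y'+y'·w')'
    = (y')'
    = y
E2: y'·y+y·(y+y·w')
    = y'·y+y·y
    = y
Both reduce to y, so they are equivalent.

Yes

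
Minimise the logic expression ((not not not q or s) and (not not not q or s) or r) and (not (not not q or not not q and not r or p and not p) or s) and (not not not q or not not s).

((not not not q or s) and (not not not q or s) or r) and (not (not not q or not not q and not r or p and not p) or s) and (not not not q or not not s)
= ((not not not q or s) and (not not not q or s) or r) and (not (not not q or p and not p) or s) and (not not not q or not not s)   — absorption
= ((not not not q or s) and (not not not q or s) or r) and (not (not not q or p and not p) or s) and (not not not q or s)   — double negation
= ((not not not q or s) and (not not not q or s) or r) and (not not not q or s) and (not not not q or s)   — complement / identity
= (not not not q or s) and (not not not q or s)   — absorption
= not not not q or s   — idempotence
= not q or s   — double negation

not q or s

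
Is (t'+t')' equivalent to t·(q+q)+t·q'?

Yes

E1: (t'+t')'
    = t·t   (De Morgan)
    = t   (idempotence)
E2: t·(q+q)+t·q'
    = t·q+t·q'   (idempotence)
    = t   (distribution)
Both reduce to t, so they are equivalent.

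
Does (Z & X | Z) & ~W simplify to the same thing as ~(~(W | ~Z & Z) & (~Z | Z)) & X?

E1: (Z & X | Z) & ~W
    = Z & ~W   (absorption)
E2: ~(~(W | ~Z & Z) & (~Z | Z)) & X
    = ~~(W | ~Z & Z) & X   (complement / identity)
    = (W | ~Z & Z) & X   (double negation)
    = W & X   (complement / identity)
These differ: at W=1, X=1, Z=1, E1 = 0 but E2 = 1.

No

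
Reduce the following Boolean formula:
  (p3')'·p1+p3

p3

(p3')'·p1+p3
= p3·p1+p3   — double negation
= p3   — absorption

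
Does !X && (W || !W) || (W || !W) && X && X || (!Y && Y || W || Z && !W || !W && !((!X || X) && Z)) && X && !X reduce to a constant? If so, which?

!X && (W || !W) || (W || !W) && X && X || (!Y && Y || W || Z && !W || !W && !((!X || X) && Z)) && X && !X
= !X && (W || !W) || (W || !W) && X && X || (W || Z && !W || !W && !((!X || X) && Z)) && X && !X   (complement / identity)
= !X && (W || !W) || (W || !W) && X && X || (W || Z && !W || !W && !Z) && X && !X   (complement / identity)
= !X && (W || !W) || (W || !W) && X && X || (W || !W) && X && !X   (distribution)
= !X && (W || !W) || (W || !W) && X   (distribution)
= W || !W   (distribution)
= true   (complement)

yes, True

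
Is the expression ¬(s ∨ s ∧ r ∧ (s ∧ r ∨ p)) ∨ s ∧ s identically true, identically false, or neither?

¬(s ∨ s ∧ r ∧ (s ∧ r ∨ p)) ∨ s ∧ s
= ¬(s ∨ s ∧ r) ∨ s ∧ s   — absorption
= ¬(s ∨ s ∧ r) ∨ s   — idempotence
= ¬s ∨ s   — absorption
= True   — complement

identically true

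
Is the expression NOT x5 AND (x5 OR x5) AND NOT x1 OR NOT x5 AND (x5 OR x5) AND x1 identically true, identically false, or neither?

identically false

NOT x5 AND (x5 OR x5) AND NOT x1 OR NOT x5 AND (x5 OR x5) AND x1
= NOT x5 AND (x5 OR x5)
= NOT x5 AND x5
= FALSE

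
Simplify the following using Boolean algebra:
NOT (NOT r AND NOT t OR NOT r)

r

NOT (NOT r AND NOT t OR NOT r)
= NOT NOT r   — absorption
= r   — double negation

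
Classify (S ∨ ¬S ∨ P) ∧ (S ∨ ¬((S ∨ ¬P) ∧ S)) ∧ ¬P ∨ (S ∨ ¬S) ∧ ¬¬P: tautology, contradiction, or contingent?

(S ∨ ¬S ∨ P) ∧ (S ∨ ¬((S ∨ ¬P) ∧ S)) ∧ ¬P ∨ (S ∨ ¬S) ∧ ¬¬P
= (S ∨ ¬S ∨ P) ∧ (S ∨ ¬S) ∧ ¬P ∨ (S ∨ ¬S) ∧ ¬¬P
= (S ∨ ¬S ∨ P) ∧ (S ∨ ¬S) ∧ ¬P ∨ (S ∨ ¬S) ∧ P
= (S ∨ ¬S) ∧ ¬P ∨ (S ∨ ¬S) ∧ P
= S ∨ ¬S
= True

tautology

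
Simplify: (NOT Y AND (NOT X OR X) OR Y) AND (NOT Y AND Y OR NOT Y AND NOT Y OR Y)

(NOT Y AND (NOT X OR X) OR Y) AND (NOT Y AND Y OR NOT Y AND NOT Y OR Y)
= (NOT Y OR Y) AND (NOT Y AND Y OR NOT Y AND NOT Y OR Y)   — complement / identity
= NOT Y AND Y OR NOT Y AND NOT Y OR Y   — complement / identity
= NOT Y OR Y   — distribution
= TRUE   — complement

TRUE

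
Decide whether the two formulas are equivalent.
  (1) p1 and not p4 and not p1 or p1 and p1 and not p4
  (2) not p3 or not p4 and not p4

E1: p1 and not p4 and not p1 or p1 and p1 and not p4
    = p1 and not p4   (distribution)
E2: not p3 or not p4 and not p4
    = not p3 or not p4   (idempotence)
These differ: at p1=0, p3=0, p4=0, E1 = 0 but E2 = 1.

No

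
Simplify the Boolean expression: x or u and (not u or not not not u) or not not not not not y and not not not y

x or not y

x or u and (not u or not not not u) or not not not not not y and not not not y
= x or u and (not u or not not not u) or not not not y and not not not y   — double negation
= x or u and (not u or not not not u) or not not not y   — idempotence
= x or u and (not u or not u) or not not not y   — double negation
= x or u and not u or not not not y   — idempotence
= x or not not not y   — complement / identity
= x or not y   — double negation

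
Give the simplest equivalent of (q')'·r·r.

q·r

(q')'·r·r
= (q')'·r   — idempotence
= q·r   — double negation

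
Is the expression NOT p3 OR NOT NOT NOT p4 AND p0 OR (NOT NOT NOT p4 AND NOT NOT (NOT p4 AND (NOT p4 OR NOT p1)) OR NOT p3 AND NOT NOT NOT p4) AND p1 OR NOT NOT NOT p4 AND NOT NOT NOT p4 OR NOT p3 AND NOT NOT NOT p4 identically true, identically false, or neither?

neither

NOT p3 OR NOT NOT NOT p4 AND p0 OR (NOT NOT NOT p4 AND NOT NOT (NOT p4 AND (NOT p4 OR NOT p1)) OR NOT p3 AND NOT NOT NOT p4) AND p1 OR NOT NOT NOT p4 AND NOT NOT NOT p4 OR NOT p3 AND NOT NOT NOT p4
= NOT p3 OR NOT NOT NOT p4 AND p0 OR (NOT NOT NOT p4 AND NOT NOT NOT p4 OR NOT p3 AND NOT NOT NOT p4) AND p1 OR NOT NOT NOT p4 AND NOT NOT NOT p4 OR NOT p3 AND NOT NOT NOT p4   — absorption
= NOT p3 OR NOT NOT NOT p4 AND p0 OR NOT NOT NOT p4 AND NOT NOT NOT p4 OR NOT p3 AND NOT NOT NOT p4   — absorption
= NOT p3 OR NOT NOT NOT p4 AND p0 OR (NOT NOT NOT p4 OR NOT p3) AND NOT NOT NOT p4   — distribution
= NOT p3 OR NOT NOT NOT p4 AND p0 OR NOT NOT NOT p4   — absorption
= NOT p3 OR NOT NOT NOT p4   — absorption
= NOT p3 OR NOT p4   — double negation
This depends on p3, p4, so it is not a constant.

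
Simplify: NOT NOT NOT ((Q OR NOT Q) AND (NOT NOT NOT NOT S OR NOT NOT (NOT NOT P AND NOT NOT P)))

NOT S AND NOT P

NOT NOT NOT ((Q OR NOT Q) AND (NOT NOT NOT NOT S OR NOT NOT (NOT NOT P AND NOT NOT P)))
= NOT NOT NOT (NOT NOT NOT NOT S OR NOT NOT (NOT NOT P AND NOT NOT P))   (complement / identity)
= NOT (NOT NOT NOT NOT S OR NOT NOT (NOT NOT P AND NOT NOT P))   (double negation)
= NOT (NOT NOT S OR NOT NOT (NOT NOT P AND NOT NOT P))   (double negation)
= NOT (NOT NOT S OR NOT (NOT P OR NOT P))   (De Morgan)
= NOT (NOT NOT S OR NOT NOT P)   (idempotence)
= NOT S AND NOT P   (De Morgan)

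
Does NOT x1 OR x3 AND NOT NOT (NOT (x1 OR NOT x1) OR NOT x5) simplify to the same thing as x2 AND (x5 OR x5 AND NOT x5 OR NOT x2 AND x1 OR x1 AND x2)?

No

E1: NOT x1 OR x3 AND NOT NOT (NOT (x1 OR NOT x1) OR NOT x5)
    = NOT x1 OR x3 AND NOT ((x1 OR NOT x1) AND x5)   — De Morgan
    = NOT x1 OR x3 AND NOT x5   — complement / identity
E2: x2 AND (x5 OR x5 AND NOT x5 OR NOT x2 AND x1 OR x1 AND x2)
    = x2 AND (x5 OR x5 AND NOT x5 OR x1)   — distribution
    = x2 AND (x5 OR x1)   — complement / identity
These differ: at x1=0, x2=0, x3=1, x5=1, E1 = 1 but E2 = 0.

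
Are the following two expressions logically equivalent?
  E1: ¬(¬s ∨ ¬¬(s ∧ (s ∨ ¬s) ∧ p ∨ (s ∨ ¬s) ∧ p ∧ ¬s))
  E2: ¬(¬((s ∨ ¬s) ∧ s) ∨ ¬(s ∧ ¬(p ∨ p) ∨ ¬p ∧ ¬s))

Yes

E1: ¬(¬s ∨ ¬¬(s ∧ (s ∨ ¬s) ∧ p ∨ (s ∨ ¬s) ∧ p ∧ ¬s))
    = ¬(¬s ∨ ¬¬((s ∨ ¬s) ∧ p))
    = ¬(¬s ∨ ¬¬p)
    = s ∧ ¬p
E2: ¬(¬((s ∨ ¬s) ∧ s) ∨ ¬(s ∧ ¬(p ∨ p) ∨ ¬p ∧ ¬s))
    = (s ∨ ¬s) ∧ s ∧ (s ∧ ¬(p ∨ p) ∨ ¬p ∧ ¬s)
    = (s ∨ ¬s) ∧ s ∧ (s ∧ ¬p ∨ ¬p ∧ ¬s)
    = s ∧ (s ∧ ¬p ∨ ¬p ∧ ¬s)
    = s ∧ ¬p
Both reduce to s ∧ ¬p, so they are equivalent.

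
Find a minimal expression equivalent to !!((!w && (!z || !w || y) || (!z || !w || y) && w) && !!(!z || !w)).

!!((!w && (!z || !w || y) || (!z || !w || y) && w) && !!(!z || !w))
= !!((!w && (!z || !w || y) || (!z || !w || y) && w) && (!z || !w))   [double negation]
= !!((!z || !w || y) && (!z || !w))   [distribution]
= !!(!z || !w)   [absorption]
= !z || !w   [double negation]

!z || !w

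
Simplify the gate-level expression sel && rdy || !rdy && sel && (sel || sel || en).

sel && rdy || !rdy && sel && (sel || sel || en)
= sel && rdy || !rdy && sel && (sel || en)   (idempotence)
= sel && rdy || !rdy && sel   (absorption)
= sel   (distribution)

sel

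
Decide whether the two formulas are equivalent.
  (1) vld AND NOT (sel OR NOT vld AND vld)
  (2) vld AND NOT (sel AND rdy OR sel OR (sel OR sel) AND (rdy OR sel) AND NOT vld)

Yes

E1: vld AND NOT (sel OR NOT vld AND vld)
    = vld AND NOT sel   (complement / identity)
E2: vld AND NOT (sel AND rdy OR sel OR (sel OR sel) AND (rdy OR sel) AND NOT vld)
    = vld AND NOT (sel AND rdy OR sel OR (sel AND rdy OR sel) AND NOT vld)   (distribution)
    = vld AND NOT (sel AND rdy OR sel)   (absorption)
    = vld AND NOT sel   (absorption)
Both reduce to vld AND NOT sel, so they are equivalent.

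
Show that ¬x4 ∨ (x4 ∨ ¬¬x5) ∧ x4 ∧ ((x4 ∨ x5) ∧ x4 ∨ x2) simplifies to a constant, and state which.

True

¬x4 ∨ (x4 ∨ ¬¬x5) ∧ x4 ∧ ((x4 ∨ x5) ∧ x4 ∨ x2)
= ¬x4 ∨ (x4 ∨ x5) ∧ x4 ∧ ((x4 ∨ x5) ∧ x4 ∨ x2)   [double negation]
= ¬x4 ∨ (x4 ∨ x5) ∧ x4   [absorption]
= ¬x4 ∨ x4   [absorption]
= True   [complement]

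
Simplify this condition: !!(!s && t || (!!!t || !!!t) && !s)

!s

!!(!s && t || (!!!t || !!!t) && !s)
= !!(!s && t || !!!t && !s)   (idempotence)
= !!(!s && t || !t && !s)   (double negation)
= !!!s   (distribution)
= !s   (double negation)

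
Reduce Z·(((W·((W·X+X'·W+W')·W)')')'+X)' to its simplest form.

Z·(((W·((W·X+X'·W+W')·W)')')'+X)'
= Z·(((W·((W+W')·W)')')'+X)'
= Z·(((W·W')')'+X)'
= Z·(W·W'+X)'
= Z·X'

Z·X'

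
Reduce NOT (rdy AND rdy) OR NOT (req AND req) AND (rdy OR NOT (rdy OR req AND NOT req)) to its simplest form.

NOT (rdy AND rdy) OR NOT (req AND req) AND (rdy OR NOT (rdy OR req AND NOT req))
= NOT (rdy AND rdy) OR NOT (req AND req) AND (rdy OR NOT rdy)   [complement / identity]
= NOT (rdy AND rdy) OR NOT (req AND req)   [complement / identity]
= NOT rdy OR NOT (req AND req)   [idempotence]
= NOT rdy OR NOT req   [idempotence]

NOT rdy OR NOT req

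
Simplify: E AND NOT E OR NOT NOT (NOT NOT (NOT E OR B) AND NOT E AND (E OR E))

FALSE

E AND NOT E OR NOT NOT (NOT NOT (NOT E OR B) AND NOT E AND (E OR E))
= E AND NOT E OR NOT NOT (NOT NOT (NOT E OR B) AND NOT E AND E)
= E AND NOT E OR NOT NOT (NOT E OR B) AND NOT E AND E
= E AND NOT E OR (NOT E OR B) AND NOT E AND E
= (NOT E OR B) AND NOT E AND E
= NOT E AND E
= FALSE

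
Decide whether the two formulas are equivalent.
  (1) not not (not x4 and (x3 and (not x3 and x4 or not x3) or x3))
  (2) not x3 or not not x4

E1: not not (not x4 and (x3 and (not x3 and x4 or not x3) or x3))
    = not not (not x4 and (x3 and not x3 or x3))
    = not not (not x4 and x3)
    = not x4 and x3
E2: not x3 or not not x4
    = not x3 or x4
These differ: at x3=0, x4=1, E1 = 0 but E2 = 1.

No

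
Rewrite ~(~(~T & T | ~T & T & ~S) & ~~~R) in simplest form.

R

~(~(~T & T | ~T & T & ~S) & ~~~R)
= ~(~(~T & T) & ~~~R)   (absorption)
= ~(~(~T & T) & ~R)   (double negation)
= ~T & T | R   (De Morgan)
= R   (complement / identity)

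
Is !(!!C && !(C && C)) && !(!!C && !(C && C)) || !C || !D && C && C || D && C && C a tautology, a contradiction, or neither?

tautology

!(!!C && !(C && C)) && !(!!C && !(C && C)) || !C || !D && C && C || D && C && C
= !(!!C && !(C && C)) || !C || !D && C && C || D && C && C
= !(!!C && !(C && C)) || !C || C && C
= !C || C && C || !C || C && C
= !C || C && C
= !C || C
= true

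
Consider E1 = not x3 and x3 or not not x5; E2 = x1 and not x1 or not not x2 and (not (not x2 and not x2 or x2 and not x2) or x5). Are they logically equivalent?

E1: not x3 and x3 or not not x5
    = not not x5   — complement / identity
    = x5   — double negation
E2: x1 and not x1 or not not x2 and (not (not x2 and not x2 or x2 and not x2) or x5)
    = not not x2 and (not (not x2 and not x2 or x2 and not x2) or x5)   — complement / identity
    = not not x2 and (not not x2 or x5)   — distribution
    = not not x2   — absorption
    = x2   — double negation
These differ: at x1=0, x2=1, x3=0, x5=0, E1 = 0 but E2 = 1.

No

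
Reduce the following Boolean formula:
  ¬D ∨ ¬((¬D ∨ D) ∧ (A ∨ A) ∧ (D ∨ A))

¬D ∨ ¬A

¬D ∨ ¬((¬D ∨ D) ∧ (A ∨ A) ∧ (D ∨ A))
= ¬D ∨ ¬((A ∨ A) ∧ (D ∨ A))
= ¬D ∨ ¬(A ∧ D ∨ A)
= ¬D ∨ ¬A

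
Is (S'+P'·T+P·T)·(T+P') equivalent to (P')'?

E1: (S'+P'·T+P·T)·(T+P')
    = (S'+T)·(T+P')
    = S'·P'+T
E2: (P')'
    = P
These differ: at P=0, S=0, T=0, E1 = 1 but E2 = 0.

No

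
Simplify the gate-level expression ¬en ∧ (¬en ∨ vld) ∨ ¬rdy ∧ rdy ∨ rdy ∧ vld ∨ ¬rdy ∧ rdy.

¬en ∨ rdy ∧ vld

¬en ∧ (¬en ∨ vld) ∨ ¬rdy ∧ rdy ∨ rdy ∧ vld ∨ ¬rdy ∧ rdy
= ¬en ∧ (¬en ∨ vld) ∨ rdy ∧ vld ∨ ¬rdy ∧ rdy   [complement / identity]
= ¬en ∨ rdy ∧ vld ∨ ¬rdy ∧ rdy   [absorption]
= ¬en ∨ rdy ∧ vld   [complement / identity]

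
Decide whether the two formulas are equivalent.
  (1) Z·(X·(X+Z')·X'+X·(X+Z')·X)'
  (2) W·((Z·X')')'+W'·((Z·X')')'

E1: Z·(X·(X+Z')·X'+X·(X+Z')·X)'
    = Z·(X·(X+Z'))'   (distribution)
    = Z·X'   (absorption)
E2: W·((Z·X')')'+W'·((Z·X')')'
    = ((Z·X')')'   (distribution)
    = Z·X'   (double negation)
Both reduce to Z·X', so they are equivalent.

Yes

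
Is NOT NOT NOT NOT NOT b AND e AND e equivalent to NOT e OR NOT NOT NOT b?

E1: NOT NOT NOT NOT NOT b AND e AND e
    = NOT NOT NOT b AND e AND e   (double negation)
    = NOT b AND e AND e   (double negation)
    = NOT b AND e   (idempotence)
E2: NOT e OR NOT NOT NOT b
    = NOT e OR NOT b   (double negation)
These differ: at b=0, e=0, E1 = 0 but E2 = 1.

No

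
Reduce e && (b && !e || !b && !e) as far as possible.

e && (b && !e || !b && !e)
= e && !e
= false

false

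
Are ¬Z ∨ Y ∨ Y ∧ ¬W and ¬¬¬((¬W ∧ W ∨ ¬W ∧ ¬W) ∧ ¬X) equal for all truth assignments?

E1: ¬Z ∨ Y ∨ Y ∧ ¬W
    = ¬Z ∨ Y   (absorption)
E2: ¬¬¬((¬W ∧ W ∨ ¬W ∧ ¬W) ∧ ¬X)
    = ¬¬¬(¬W ∧ ¬X)   (distribution)
    = ¬¬(W ∨ X)   (De Morgan)
    = W ∨ X   (double negation)
These differ: at W=0, X=0, Y=0, Z=0, E1 = 1 but E2 = 0.

No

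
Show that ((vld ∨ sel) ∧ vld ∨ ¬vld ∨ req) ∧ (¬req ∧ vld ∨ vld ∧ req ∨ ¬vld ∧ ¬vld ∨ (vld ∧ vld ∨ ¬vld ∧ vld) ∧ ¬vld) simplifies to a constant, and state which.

True

((vld ∨ sel) ∧ vld ∨ ¬vld ∨ req) ∧ (¬req ∧ vld ∨ vld ∧ req ∨ ¬vld ∧ ¬vld ∨ (vld ∧ vld ∨ ¬vld ∧ vld) ∧ ¬vld)
= ((vld ∨ sel) ∧ vld ∨ ¬vld ∨ req) ∧ (¬req ∧ vld ∨ vld ∧ req ∨ ¬vld ∧ ¬vld ∨ vld ∧ ¬vld)   (distribution)
= ((vld ∨ sel) ∧ vld ∨ ¬vld ∨ req) ∧ (¬req ∧ vld ∨ vld ∧ req ∨ ¬vld)   (distribution)
= ((vld ∨ sel) ∧ vld ∨ ¬vld ∨ req) ∧ (vld ∨ ¬vld)   (distribution)
= (vld ∨ ¬vld ∨ req) ∧ (vld ∨ ¬vld)   (absorption)
= vld ∨ ¬vld   (absorption)
= True   (complement)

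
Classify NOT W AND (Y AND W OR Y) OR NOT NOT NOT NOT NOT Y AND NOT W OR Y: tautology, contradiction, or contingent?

NOT W AND (Y AND W OR Y) OR NOT NOT NOT NOT NOT Y AND NOT W OR Y
= NOT W AND (Y AND W OR Y) OR NOT NOT NOT Y AND NOT W OR Y   — double negation
= NOT W AND Y OR NOT NOT NOT Y AND NOT W OR Y   — absorption
= NOT W AND Y OR NOT Y AND NOT W OR Y   — double negation
= NOT W OR Y   — distribution
This depends on W, Y, so it is not a constant.

contingent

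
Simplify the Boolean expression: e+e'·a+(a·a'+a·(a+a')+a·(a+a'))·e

e+a

e+e'·a+(a·a'+a·(a+a')+a·(a+a'))·e
= e+e'·a+(a·(a+a')+a·(a+a'))·e   [complement / identity]
= e+e'·a+a·(a+a')·e   [idempotence]
= e+e'·a+a·e   [complement / identity]
= e+a   [distribution]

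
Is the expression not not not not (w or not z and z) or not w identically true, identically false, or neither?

not not not not (w or not z and z) or not w
= not not (w or not z and z) or not w   — double negation
= not not w or not w   — complement / identity
= w or not w   — double negation
= True   — complement

identically true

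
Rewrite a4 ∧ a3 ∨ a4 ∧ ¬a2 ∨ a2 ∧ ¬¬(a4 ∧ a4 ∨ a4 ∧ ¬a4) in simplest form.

a4

a4 ∧ a3 ∨ a4 ∧ ¬a2 ∨ a2 ∧ ¬¬(a4 ∧ a4 ∨ a4 ∧ ¬a4)
= a4 ∧ a3 ∨ a4 ∧ ¬a2 ∨ a2 ∧ ¬¬a4   [distribution]
= a4 ∧ a3 ∨ a4 ∧ ¬a2 ∨ a2 ∧ a4   [double negation]
= a4 ∧ a3 ∨ a4   [distribution]
= a4   [absorption]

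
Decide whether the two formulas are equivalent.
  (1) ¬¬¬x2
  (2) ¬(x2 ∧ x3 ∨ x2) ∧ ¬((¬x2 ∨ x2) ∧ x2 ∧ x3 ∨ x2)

Yes

E1: ¬¬¬x2
    = ¬x2   — double negation
E2: ¬(x2 ∧ x3 ∨ x2) ∧ ¬((¬x2 ∨ x2) ∧ x2 ∧ x3 ∨ x2)
    = ¬(x2 ∧ x3 ∨ x2) ∧ ¬(x2 ∧ x3 ∨ x2)   — complement / identity
    = ¬(x2 ∧ x3 ∨ x2)   — idempotence
    = ¬x2   — absorption
Both reduce to ¬x2, so they are equivalent.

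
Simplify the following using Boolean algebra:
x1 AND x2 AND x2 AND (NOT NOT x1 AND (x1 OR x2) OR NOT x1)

x1 AND x2 AND x2 AND (NOT NOT x1 AND (x1 OR x2) OR NOT x1)
= x1 AND x2 AND x2 AND (x1 AND (x1 OR x2) OR NOT x1)   — double negation
= x1 AND x2 AND x2 AND (x1 OR NOT x1)   — absorption
= x1 AND x2 AND (x1 OR NOT x1)   — idempotence
= x1 AND x2   — complement / identity

x1 AND x2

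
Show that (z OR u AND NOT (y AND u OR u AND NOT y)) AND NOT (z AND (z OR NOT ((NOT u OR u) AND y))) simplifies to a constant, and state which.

(z OR u AND NOT (y AND u OR u AND NOT y)) AND NOT (z AND (z OR NOT ((NOT u OR u) AND y)))
= (z OR u AND NOT (y AND u OR u AND NOT y)) AND NOT (z AND (z OR NOT y))   (complement / identity)
= (z OR u AND NOT u) AND NOT (z AND (z OR NOT y))   (distribution)
= z AND NOT (z AND (z OR NOT y))   (complement / identity)
= z AND NOT z   (absorption)
= FALSE   (complement)

FALSE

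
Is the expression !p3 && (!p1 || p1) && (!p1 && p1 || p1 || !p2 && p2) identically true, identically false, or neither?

neither

!p3 && (!p1 || p1) && (!p1 && p1 || p1 || !p2 && p2)
= !p3 && (!p1 || p1) && (!p1 && p1 || p1)
= !p3 && (!p1 || p1) && p1
= !p3 && p1
This depends on p1, p3, so it is not a constant.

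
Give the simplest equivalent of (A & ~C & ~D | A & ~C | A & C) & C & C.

(A & ~C & ~D | A & ~C | A & C) & C & C
= (A & ~C | A & C) & C & C   — absorption
= (A & ~C | A & C) & C   — idempotence
= A & C   — distribution

A & C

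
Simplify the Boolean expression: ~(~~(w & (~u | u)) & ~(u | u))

~w | u

~(~~(w & (~u | u)) & ~(u | u))
= ~(~~w & ~(u | u))   — complement / identity
= ~(~~w & ~u)   — idempotence
= ~w | u   — De Morgan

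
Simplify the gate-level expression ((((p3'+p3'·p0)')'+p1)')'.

((((p3'+p3'·p0)')'+p1)')'
= ((((p3')')'+p1)')'   (absorption)
= ((p3'+p1)')'   (double negation)
= p3'+p1   (double negation)

p3'+p1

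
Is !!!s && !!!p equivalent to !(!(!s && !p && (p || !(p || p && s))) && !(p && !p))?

Yes

E1: !!!s && !!!p
    = !s && !!!p   — double negation
    = !s && !p   — double negation
E2: !(!(!s && !p && (p || !(p || p && s))) && !(p && !p))
    = !(!(!s && !p && (p || !p)) && !(p && !p))   — absorption
    = !(!(!s && !p) && !(p && !p))   — complement / identity
    = !s && !p || p && !p   — De Morgan
    = !s && !p   — complement / identity
Both reduce to !s && !p, so they are equivalent.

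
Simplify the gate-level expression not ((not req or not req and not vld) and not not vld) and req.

not ((not req or not req and not vld) and not not vld) and req
= not (not req and not not vld) and req   (absorption)
= (req or not vld) and req   (De Morgan)
= req   (absorption)

req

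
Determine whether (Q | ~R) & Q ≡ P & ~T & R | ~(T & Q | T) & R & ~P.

No

E1: (Q | ~R) & Q
    = Q   [absorption]
E2: P & ~T & R | ~(T & Q | T) & R & ~P
    = P & ~T & R | ~T & R & ~P   [absorption]
    = ~T & R   [distribution]
These differ: at P=1, Q=1, R=0, T=0, E1 = 1 but E2 = 0.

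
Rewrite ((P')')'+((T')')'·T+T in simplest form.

((P')')'+((T')')'·T+T
= ((P')')'+T'·T+T
= P'+T'·T+T
= P'+T

P'+T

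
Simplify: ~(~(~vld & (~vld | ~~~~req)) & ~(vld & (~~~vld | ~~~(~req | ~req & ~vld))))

~(~(~vld & (~vld | ~~~~req)) & ~(vld & (~~~vld | ~~~(~req | ~req & ~vld))))
= ~(~(~vld & (~vld | ~~~~req)) & ~(vld & (~~~vld | ~~~~req)))
= ~vld & (~vld | ~~~~req) | vld & (~~~vld | ~~~~req)
= ~vld & (~vld | ~~~~req) | vld & (~vld | ~~~~req)
= ~vld | ~~~~req
= ~vld | ~~req
= ~vld | req

~vld | req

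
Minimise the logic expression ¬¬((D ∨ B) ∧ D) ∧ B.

¬¬((D ∨ B) ∧ D) ∧ B
= ¬¬D ∧ B
= D ∧ B

D ∧ B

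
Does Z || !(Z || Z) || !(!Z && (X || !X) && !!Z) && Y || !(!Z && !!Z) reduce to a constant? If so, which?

Z || !(Z || Z) || !(!Z && (X || !X) && !!Z) && Y || !(!Z && !!Z)
= Z || !(Z || Z) || !(!Z && !!Z) && Y || !(!Z && !!Z)   — complement / identity
= Z || !(Z || Z) || !(!Z && !!Z)   — absorption
= Z || !Z || !(!Z && !!Z)   — idempotence
= Z || !Z || Z || !Z   — De Morgan
= Z || !Z   — idempotence
= true   — complement

yes, True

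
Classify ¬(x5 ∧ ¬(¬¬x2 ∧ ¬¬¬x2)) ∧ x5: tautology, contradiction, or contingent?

¬(x5 ∧ ¬(¬¬x2 ∧ ¬¬¬x2)) ∧ x5
= ¬(x5 ∧ ¬(¬¬x2 ∧ ¬x2)) ∧ x5   — double negation
= ¬(x5 ∧ (¬x2 ∨ x2)) ∧ x5   — De Morgan
= ¬x5 ∧ x5   — complement / identity
= False   — complement

contradiction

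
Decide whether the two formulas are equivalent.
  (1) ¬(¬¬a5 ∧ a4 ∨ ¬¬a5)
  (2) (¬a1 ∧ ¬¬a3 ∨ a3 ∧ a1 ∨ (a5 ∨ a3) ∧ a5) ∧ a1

No

E1: ¬(¬¬a5 ∧ a4 ∨ ¬¬a5)
    = ¬¬¬a5   [absorption]
    = ¬a5   [double negation]
E2: (¬a1 ∧ ¬¬a3 ∨ a3 ∧ a1 ∨ (a5 ∨ a3) ∧ a5) ∧ a1
    = (¬a1 ∧ a3 ∨ a3 ∧ a1 ∨ (a5 ∨ a3) ∧ a5) ∧ a1   [double negation]
    = (¬a1 ∧ a3 ∨ a3 ∧ a1 ∨ a5) ∧ a1   [absorption]
    = (a3 ∨ a5) ∧ a1   [distribution]
These differ: at a1=1, a3=1, a4=0, a5=1, E1 = 0 but E2 = 1.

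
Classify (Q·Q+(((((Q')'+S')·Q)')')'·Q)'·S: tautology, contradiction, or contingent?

(Q·Q+(((((Q')'+S')·Q)')')'·Q)'·S
= (Q·Q+((((Q+S')·Q)')')'·Q)'·S   (double negation)
= (Q·Q+((Q')')'·Q)'·S   (absorption)
= (Q·Q+Q'·Q)'·S   (double negation)
= Q'·S   (distribution)
This depends on Q, S, so it is not a constant.

contingent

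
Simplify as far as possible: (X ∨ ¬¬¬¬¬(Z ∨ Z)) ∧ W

(X ∨ ¬¬¬¬¬(Z ∨ Z)) ∧ W
= (X ∨ ¬¬¬(Z ∨ Z)) ∧ W   — double negation
= (X ∨ ¬¬¬Z) ∧ W   — idempotence
= (X ∨ ¬Z) ∧ W   — double negation

(X ∨ ¬Z) ∧ W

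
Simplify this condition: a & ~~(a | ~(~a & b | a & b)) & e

a & e

a & ~~(a | ~(~a & b | a & b)) & e
= a & ~~(a | ~b) & e   [distribution]
= a & (a | ~b) & e   [double negation]
= a & e   [absorption]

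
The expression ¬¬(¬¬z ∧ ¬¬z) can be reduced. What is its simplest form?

¬¬(¬¬z ∧ ¬¬z)
= ¬(¬z ∨ ¬z)   (De Morgan)
= z ∧ z   (De Morgan)
= z   (idempotence)

z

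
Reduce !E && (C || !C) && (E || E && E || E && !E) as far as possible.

!E && (C || !C) && (E || E && E || E && !E)
= !E && (C || !C) && (E || E)
= !E && (C || !C) && E
= !E && E
= false

false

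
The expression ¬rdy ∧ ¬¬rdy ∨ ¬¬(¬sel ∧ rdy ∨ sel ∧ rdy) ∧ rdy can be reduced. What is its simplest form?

¬rdy ∧ ¬¬rdy ∨ ¬¬(¬sel ∧ rdy ∨ sel ∧ rdy) ∧ rdy
= ¬rdy ∧ ¬¬rdy ∨ ¬¬rdy ∧ rdy   — distribution
= ¬¬rdy   — distribution
= rdy   — double negation

rdy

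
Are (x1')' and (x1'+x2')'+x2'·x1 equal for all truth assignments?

E1: (x1')'
    = x1   [double negation]
E2: (x1'+x2')'+x2'·x1
    = x1·x2+x2'·x1   [De Morgan]
    = x1   [distribution]
Both reduce to x1, so they are equivalent.

Yes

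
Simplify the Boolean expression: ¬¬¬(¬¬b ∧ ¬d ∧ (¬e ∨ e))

¬b ∨ d

¬¬¬(¬¬b ∧ ¬d ∧ (¬e ∨ e))
= ¬¬¬(¬¬b ∧ ¬d)
= ¬(¬¬b ∧ ¬d)
= ¬b ∨ d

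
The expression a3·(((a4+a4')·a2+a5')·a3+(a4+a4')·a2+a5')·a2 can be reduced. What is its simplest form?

a3·(((a4+a4')·a2+a5')·a3+(a4+a4')·a2+a5')·a2
= a3·((a4+a4')·a2+a5')·a2   — absorption
= a3·(a2+a5')·a2   — complement / identity
= a3·a2   — absorption

a3·a2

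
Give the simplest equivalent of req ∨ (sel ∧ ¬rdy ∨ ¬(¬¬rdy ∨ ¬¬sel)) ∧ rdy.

req ∨ (sel ∧ ¬rdy ∨ ¬(¬¬rdy ∨ ¬¬sel)) ∧ rdy
= req ∨ (sel ∧ ¬rdy ∨ ¬rdy ∧ ¬sel) ∧ rdy   [De Morgan]
= req ∨ ¬rdy ∧ rdy   [distribution]
= req   [complement / identity]

req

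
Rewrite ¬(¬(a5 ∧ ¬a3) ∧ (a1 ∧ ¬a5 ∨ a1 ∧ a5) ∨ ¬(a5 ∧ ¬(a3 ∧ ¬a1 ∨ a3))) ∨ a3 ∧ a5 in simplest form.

a5

¬(¬(a5 ∧ ¬a3) ∧ (a1 ∧ ¬a5 ∨ a1 ∧ a5) ∨ ¬(a5 ∧ ¬(a3 ∧ ¬a1 ∨ a3))) ∨ a3 ∧ a5
= ¬(¬(a5 ∧ ¬a3) ∧ a1 ∨ ¬(a5 ∧ ¬(a3 ∧ ¬a1 ∨ a3))) ∨ a3 ∧ a5
= ¬(¬(a5 ∧ ¬a3) ∧ a1 ∨ ¬(a5 ∧ ¬a3)) ∨ a3 ∧ a5
= ¬¬(a5 ∧ ¬a3) ∨ a3 ∧ a5
= a5 ∧ ¬a3 ∨ a3 ∧ a5
= a5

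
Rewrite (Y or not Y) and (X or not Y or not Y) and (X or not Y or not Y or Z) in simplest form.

X or not Y

(Y or not Y) and (X or not Y or not Y) and (X or not Y or not Y or Z)
= (Y or not Y) and (X or not Y or not Y)
= X or not Y or not Y
= X or not Y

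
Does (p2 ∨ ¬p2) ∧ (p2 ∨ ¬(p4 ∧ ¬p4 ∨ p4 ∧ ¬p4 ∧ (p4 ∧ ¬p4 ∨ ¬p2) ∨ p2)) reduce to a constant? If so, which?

yes, True

(p2 ∨ ¬p2) ∧ (p2 ∨ ¬(p4 ∧ ¬p4 ∨ p4 ∧ ¬p4 ∧ (p4 ∧ ¬p4 ∨ ¬p2) ∨ p2))
= (p2 ∨ ¬p2) ∧ (p2 ∨ ¬(p4 ∧ ¬p4 ∨ p4 ∧ ¬p4 ∨ p2))   [absorption]
= (p2 ∨ ¬p2) ∧ (p2 ∨ ¬(p4 ∧ ¬p4 ∨ p2))   [idempotence]
= (p2 ∨ ¬p2) ∧ (p2 ∨ ¬p2)   [complement / identity]
= p2 ∨ ¬p2   [complement / identity]
= True   [complement]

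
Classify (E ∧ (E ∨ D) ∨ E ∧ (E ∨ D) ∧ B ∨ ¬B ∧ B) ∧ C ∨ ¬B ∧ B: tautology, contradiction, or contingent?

contingent

(E ∧ (E ∨ D) ∨ E ∧ (E ∨ D) ∧ B ∨ ¬B ∧ B) ∧ C ∨ ¬B ∧ B
= (E ∧ (E ∨ D) ∨ ¬B ∧ B) ∧ C ∨ ¬B ∧ B   — absorption
= E ∧ (E ∨ D) ∧ C ∨ ¬B ∧ B   — complement / identity
= E ∧ C ∨ ¬B ∧ B   — absorption
= E ∧ C   — complement / identity
This depends on C, E, so it is not a constant.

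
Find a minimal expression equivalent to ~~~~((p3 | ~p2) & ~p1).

~~~~((p3 | ~p2) & ~p1)
= ~~((p3 | ~p2) & ~p1)   [double negation]
= (p3 | ~p2) & ~p1   [double negation]

(p3 | ~p2) & ~p1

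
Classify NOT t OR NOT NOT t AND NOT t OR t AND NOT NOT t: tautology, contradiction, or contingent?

tautology

NOT t OR NOT NOT t AND NOT t OR t AND NOT NOT t
= NOT t OR NOT NOT t   — distribution
= NOT t OR t   — double negation
= TRUE   — complement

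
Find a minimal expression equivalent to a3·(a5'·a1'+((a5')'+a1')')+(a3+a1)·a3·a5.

a3

a3·(a5'·a1'+((a5')'+a1')')+(a3+a1)·a3·a5
= a3·(a5'·a1'+a5'·a1)+(a3+a1)·a3·a5   — De Morgan
= a3·(a5'·a1'+a5'·a1)+a3·a5   — absorption
= a3·a5'+a3·a5   — distribution
= a3   — distribution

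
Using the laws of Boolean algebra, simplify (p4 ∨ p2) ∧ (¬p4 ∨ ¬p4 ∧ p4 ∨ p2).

(p4 ∨ p2) ∧ (¬p4 ∨ ¬p4 ∧ p4 ∨ p2)
= (p4 ∨ p2) ∧ (¬p4 ∨ p2)   [complement / identity]
= p4 ∧ ¬p4 ∨ p2   [distribution]
= p2   [complement / identity]

p2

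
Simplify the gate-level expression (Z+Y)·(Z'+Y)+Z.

Y+Z

(Z+Y)·(Z'+Y)+Z
= Z·Z'+Y+Z   [distribution]
= Y+Z   [complement / identity]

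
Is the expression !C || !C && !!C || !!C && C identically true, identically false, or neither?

identically true

!C || !C && !!C || !!C && C
= !C || !!C
= !C || C
= true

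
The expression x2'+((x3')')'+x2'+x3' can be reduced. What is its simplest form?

x2'+((x3')')'+x2'+x3'
= x2'+x3'+x2'+x3'   — double negation
= x2'+x3'   — idempotence

x2'+x3'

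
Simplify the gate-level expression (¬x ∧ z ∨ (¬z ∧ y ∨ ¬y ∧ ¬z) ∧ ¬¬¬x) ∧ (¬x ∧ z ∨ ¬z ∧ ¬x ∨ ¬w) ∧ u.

(¬x ∧ z ∨ (¬z ∧ y ∨ ¬y ∧ ¬z) ∧ ¬¬¬x) ∧ (¬x ∧ z ∨ ¬z ∧ ¬x ∨ ¬w) ∧ u
= (¬x ∧ z ∨ (¬z ∧ y ∨ ¬y ∧ ¬z) ∧ ¬x) ∧ (¬x ∧ z ∨ ¬z ∧ ¬x ∨ ¬w) ∧ u   — double negation
= (¬x ∧ z ∨ ¬z ∧ ¬x) ∧ (¬x ∧ z ∨ ¬z ∧ ¬x ∨ ¬w) ∧ u   — distribution
= (¬x ∧ z ∨ ¬z ∧ ¬x) ∧ u   — absorption
= ¬x ∧ u   — distribution

¬x ∧ u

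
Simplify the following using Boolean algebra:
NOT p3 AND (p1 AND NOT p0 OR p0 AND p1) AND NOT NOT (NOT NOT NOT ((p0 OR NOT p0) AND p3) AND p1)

NOT p3 AND p1

NOT p3 AND (p1 AND NOT p0 OR p0 AND p1) AND NOT NOT (NOT NOT NOT ((p0 OR NOT p0) AND p3) AND p1)
= NOT p3 AND p1 AND NOT NOT (NOT NOT NOT ((p0 OR NOT p0) AND p3) AND p1)   [distribution]
= NOT p3 AND p1 AND NOT NOT NOT ((p0 OR NOT p0) AND p3) AND p1   [double negation]
= NOT p3 AND p1 AND NOT ((p0 OR NOT p0) AND p3) AND p1   [double negation]
= NOT p3 AND p1 AND NOT p3 AND p1   [complement / identity]
= NOT p3 AND p1   [idempotence]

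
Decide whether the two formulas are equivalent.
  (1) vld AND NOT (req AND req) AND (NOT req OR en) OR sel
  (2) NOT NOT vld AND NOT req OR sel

E1: vld AND NOT (req AND req) AND (NOT req OR en) OR sel
    = vld AND NOT req AND (NOT req OR en) OR sel   — idempotence
    = vld AND NOT req OR sel   — absorption
E2: NOT NOT vld AND NOT req OR sel
    = vld AND NOT req OR sel   — double negation
Both reduce to vld AND NOT req OR sel, so they are equivalent.

Yes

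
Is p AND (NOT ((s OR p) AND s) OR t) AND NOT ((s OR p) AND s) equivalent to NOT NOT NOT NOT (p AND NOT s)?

E1: p AND (NOT ((s OR p) AND s) OR t) AND NOT ((s OR p) AND s)
    = p AND NOT ((s OR p) AND s)   — absorption
    = p AND NOT s   — absorption
E2: NOT NOT NOT NOT (p AND NOT s)
    = NOT NOT (p AND NOT s)   — double negation
    = p AND NOT s   — double negation
Both reduce to p AND NOT s, so they are equivalent.

Yes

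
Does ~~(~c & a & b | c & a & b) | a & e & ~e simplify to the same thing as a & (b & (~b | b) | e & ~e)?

E1: ~~(~c & a & b | c & a & b) | a & e & ~e
    = ~~(a & b) | a & e & ~e
    = a & b | a & e & ~e
    = a & (b | e & ~e)
    = a & b
E2: a & (b & (~b | b) | e & ~e)
    = a & (b | e & ~e)
    = a & b
Both reduce to a & b, so they are equivalent.

Yes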